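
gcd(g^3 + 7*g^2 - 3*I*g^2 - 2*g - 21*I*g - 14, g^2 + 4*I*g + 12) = g - 2*I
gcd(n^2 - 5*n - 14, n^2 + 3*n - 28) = 1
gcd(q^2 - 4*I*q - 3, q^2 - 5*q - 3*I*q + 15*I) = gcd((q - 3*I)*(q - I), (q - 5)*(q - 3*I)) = q - 3*I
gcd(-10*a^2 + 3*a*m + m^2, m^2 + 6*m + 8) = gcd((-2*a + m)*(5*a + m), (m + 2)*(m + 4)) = 1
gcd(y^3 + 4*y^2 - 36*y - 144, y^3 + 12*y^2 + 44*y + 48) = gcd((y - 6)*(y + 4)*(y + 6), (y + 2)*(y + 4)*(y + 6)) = y^2 + 10*y + 24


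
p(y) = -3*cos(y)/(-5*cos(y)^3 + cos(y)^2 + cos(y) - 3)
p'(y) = -3*(-15*sin(y)*cos(y)^2 + 2*sin(y)*cos(y) + sin(y))*cos(y)/(-5*cos(y)^3 + cos(y)^2 + cos(y) - 3)^2 + 3*sin(y)/(-5*cos(y)^3 + cos(y)^2 + cos(y) - 3) = 3*(15*cos(y) - cos(2*y) + 5*cos(3*y) - 7)*sin(y)/(2*(5*cos(y)^3 - cos(y)^2 - cos(y) + 3)^2)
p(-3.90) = -1.69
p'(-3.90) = -9.17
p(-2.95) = 1.72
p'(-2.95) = 2.61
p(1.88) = -0.30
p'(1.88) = -1.02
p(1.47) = 0.10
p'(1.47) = -1.07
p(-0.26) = 0.52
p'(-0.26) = -0.12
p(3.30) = 1.64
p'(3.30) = 1.98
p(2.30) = -1.15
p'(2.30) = -4.71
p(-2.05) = -0.50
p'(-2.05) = 1.47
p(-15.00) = -2.30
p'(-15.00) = 15.83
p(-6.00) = 0.52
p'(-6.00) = 0.13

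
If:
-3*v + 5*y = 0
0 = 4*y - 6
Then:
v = 5/2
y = 3/2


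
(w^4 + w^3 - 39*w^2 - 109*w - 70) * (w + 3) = w^5 + 4*w^4 - 36*w^3 - 226*w^2 - 397*w - 210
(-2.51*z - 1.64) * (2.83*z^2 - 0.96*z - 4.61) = -7.1033*z^3 - 2.2316*z^2 + 13.1455*z + 7.5604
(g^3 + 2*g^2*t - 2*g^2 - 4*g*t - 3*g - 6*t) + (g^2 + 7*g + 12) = g^3 + 2*g^2*t - g^2 - 4*g*t + 4*g - 6*t + 12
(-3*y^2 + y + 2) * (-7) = 21*y^2 - 7*y - 14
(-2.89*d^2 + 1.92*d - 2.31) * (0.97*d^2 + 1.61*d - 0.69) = -2.8033*d^4 - 2.7905*d^3 + 2.8446*d^2 - 5.0439*d + 1.5939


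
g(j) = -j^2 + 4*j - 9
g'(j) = 4 - 2*j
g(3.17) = -6.37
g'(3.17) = -2.34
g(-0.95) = -13.70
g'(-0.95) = 5.90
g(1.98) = -5.00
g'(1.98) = 0.04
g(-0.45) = -11.00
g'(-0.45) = 4.90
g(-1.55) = -17.60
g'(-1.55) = 7.10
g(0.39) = -7.59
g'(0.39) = 3.22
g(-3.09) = -30.91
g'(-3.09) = 10.18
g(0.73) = -6.61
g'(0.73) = 2.54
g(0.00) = -9.00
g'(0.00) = 4.00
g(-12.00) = -201.00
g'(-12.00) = 28.00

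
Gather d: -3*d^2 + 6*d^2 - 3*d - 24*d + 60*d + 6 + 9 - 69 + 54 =3*d^2 + 33*d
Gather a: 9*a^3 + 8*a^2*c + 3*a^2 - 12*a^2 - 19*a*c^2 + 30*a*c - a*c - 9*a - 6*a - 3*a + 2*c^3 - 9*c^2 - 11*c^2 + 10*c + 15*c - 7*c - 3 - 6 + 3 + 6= 9*a^3 + a^2*(8*c - 9) + a*(-19*c^2 + 29*c - 18) + 2*c^3 - 20*c^2 + 18*c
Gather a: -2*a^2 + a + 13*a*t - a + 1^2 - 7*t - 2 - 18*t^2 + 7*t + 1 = -2*a^2 + 13*a*t - 18*t^2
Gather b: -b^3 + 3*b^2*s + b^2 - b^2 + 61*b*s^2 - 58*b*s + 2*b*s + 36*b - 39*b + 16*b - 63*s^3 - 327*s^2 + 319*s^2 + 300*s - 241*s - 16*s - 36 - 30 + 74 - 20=-b^3 + 3*b^2*s + b*(61*s^2 - 56*s + 13) - 63*s^3 - 8*s^2 + 43*s - 12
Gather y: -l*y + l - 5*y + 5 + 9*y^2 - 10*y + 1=l + 9*y^2 + y*(-l - 15) + 6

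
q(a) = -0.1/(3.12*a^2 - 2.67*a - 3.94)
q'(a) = -0.1*(2.67 - 6.24*a)/(3.12*a^2 - 2.67*a - 3.94)^2 = (0.624*a - 0.267)/(-3.12*a^2 + 2.67*a + 3.94)^2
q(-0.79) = -0.86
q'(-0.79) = -56.00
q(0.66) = 0.02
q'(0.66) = 0.01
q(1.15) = 0.03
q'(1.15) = 0.05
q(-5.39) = -0.00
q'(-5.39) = -0.00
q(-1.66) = -0.01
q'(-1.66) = -0.02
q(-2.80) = -0.00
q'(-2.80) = -0.00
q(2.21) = -0.02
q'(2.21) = 0.04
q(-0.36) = 0.04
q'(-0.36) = -0.07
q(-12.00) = -0.00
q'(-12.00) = -0.00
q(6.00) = -0.00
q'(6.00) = 0.00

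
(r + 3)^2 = r^2 + 6*r + 9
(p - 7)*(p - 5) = p^2 - 12*p + 35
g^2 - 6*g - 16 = (g - 8)*(g + 2)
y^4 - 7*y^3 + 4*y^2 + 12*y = y*(y - 6)*(y - 2)*(y + 1)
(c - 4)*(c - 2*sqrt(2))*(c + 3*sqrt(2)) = c^3 - 4*c^2 + sqrt(2)*c^2 - 12*c - 4*sqrt(2)*c + 48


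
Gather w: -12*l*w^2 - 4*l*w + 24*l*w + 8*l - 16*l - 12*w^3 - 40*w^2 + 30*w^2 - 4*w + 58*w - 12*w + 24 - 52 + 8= -8*l - 12*w^3 + w^2*(-12*l - 10) + w*(20*l + 42) - 20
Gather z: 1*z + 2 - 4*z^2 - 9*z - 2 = -4*z^2 - 8*z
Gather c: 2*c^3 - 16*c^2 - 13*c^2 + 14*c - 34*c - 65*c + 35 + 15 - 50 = 2*c^3 - 29*c^2 - 85*c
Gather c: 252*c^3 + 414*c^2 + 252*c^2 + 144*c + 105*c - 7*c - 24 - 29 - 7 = 252*c^3 + 666*c^2 + 242*c - 60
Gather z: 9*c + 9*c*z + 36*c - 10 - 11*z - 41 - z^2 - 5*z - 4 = 45*c - z^2 + z*(9*c - 16) - 55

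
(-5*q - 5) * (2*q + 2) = -10*q^2 - 20*q - 10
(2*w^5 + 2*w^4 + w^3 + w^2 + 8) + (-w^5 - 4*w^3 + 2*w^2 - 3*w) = w^5 + 2*w^4 - 3*w^3 + 3*w^2 - 3*w + 8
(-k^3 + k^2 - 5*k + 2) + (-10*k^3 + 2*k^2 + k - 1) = -11*k^3 + 3*k^2 - 4*k + 1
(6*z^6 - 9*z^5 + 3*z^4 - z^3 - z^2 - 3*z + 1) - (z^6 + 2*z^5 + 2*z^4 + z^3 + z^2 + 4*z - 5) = 5*z^6 - 11*z^5 + z^4 - 2*z^3 - 2*z^2 - 7*z + 6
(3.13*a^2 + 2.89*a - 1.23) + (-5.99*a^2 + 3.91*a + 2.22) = -2.86*a^2 + 6.8*a + 0.99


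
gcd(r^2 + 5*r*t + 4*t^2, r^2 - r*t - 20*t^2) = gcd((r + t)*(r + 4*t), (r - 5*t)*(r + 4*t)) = r + 4*t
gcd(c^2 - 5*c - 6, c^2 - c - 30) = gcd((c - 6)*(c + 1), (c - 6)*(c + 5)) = c - 6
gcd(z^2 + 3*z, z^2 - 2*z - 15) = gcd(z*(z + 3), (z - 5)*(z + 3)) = z + 3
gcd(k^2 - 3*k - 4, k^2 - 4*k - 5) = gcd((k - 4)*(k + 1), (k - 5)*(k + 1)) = k + 1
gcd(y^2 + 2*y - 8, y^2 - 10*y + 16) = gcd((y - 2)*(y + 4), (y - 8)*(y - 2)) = y - 2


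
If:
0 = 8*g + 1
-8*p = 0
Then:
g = -1/8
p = 0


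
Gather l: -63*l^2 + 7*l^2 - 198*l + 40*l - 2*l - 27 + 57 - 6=-56*l^2 - 160*l + 24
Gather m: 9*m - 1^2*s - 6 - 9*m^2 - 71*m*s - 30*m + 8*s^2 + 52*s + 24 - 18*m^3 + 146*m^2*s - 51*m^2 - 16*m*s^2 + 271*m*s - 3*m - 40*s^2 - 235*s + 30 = -18*m^3 + m^2*(146*s - 60) + m*(-16*s^2 + 200*s - 24) - 32*s^2 - 184*s + 48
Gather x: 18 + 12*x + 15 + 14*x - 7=26*x + 26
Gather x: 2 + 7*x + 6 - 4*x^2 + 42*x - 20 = -4*x^2 + 49*x - 12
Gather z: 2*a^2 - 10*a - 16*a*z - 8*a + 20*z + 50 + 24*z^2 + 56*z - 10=2*a^2 - 18*a + 24*z^2 + z*(76 - 16*a) + 40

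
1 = 1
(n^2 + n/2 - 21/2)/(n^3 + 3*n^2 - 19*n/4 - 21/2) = 2*(n - 3)/(2*n^2 - n - 6)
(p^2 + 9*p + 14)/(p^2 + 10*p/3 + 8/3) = 3*(p + 7)/(3*p + 4)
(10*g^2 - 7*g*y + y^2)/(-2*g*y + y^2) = (-5*g + y)/y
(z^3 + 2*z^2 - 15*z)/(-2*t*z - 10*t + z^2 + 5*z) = z*(z - 3)/(-2*t + z)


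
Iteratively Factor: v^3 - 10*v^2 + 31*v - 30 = (v - 3)*(v^2 - 7*v + 10) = (v - 3)*(v - 2)*(v - 5)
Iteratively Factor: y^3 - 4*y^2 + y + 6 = (y + 1)*(y^2 - 5*y + 6) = (y - 3)*(y + 1)*(y - 2)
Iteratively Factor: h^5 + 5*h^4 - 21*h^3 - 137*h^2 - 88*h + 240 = (h + 3)*(h^4 + 2*h^3 - 27*h^2 - 56*h + 80) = (h + 3)*(h + 4)*(h^3 - 2*h^2 - 19*h + 20) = (h - 5)*(h + 3)*(h + 4)*(h^2 + 3*h - 4) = (h - 5)*(h - 1)*(h + 3)*(h + 4)*(h + 4)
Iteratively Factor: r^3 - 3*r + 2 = (r + 2)*(r^2 - 2*r + 1) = (r - 1)*(r + 2)*(r - 1)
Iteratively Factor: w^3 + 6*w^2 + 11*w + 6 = (w + 2)*(w^2 + 4*w + 3) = (w + 2)*(w + 3)*(w + 1)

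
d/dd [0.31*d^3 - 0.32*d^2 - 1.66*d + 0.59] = 0.93*d^2 - 0.64*d - 1.66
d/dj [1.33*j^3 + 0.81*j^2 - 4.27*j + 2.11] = 3.99*j^2 + 1.62*j - 4.27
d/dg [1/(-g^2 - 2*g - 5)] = 2*(g + 1)/(g^2 + 2*g + 5)^2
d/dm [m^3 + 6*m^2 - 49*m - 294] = 3*m^2 + 12*m - 49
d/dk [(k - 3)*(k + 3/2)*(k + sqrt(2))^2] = 4*k^3 - 9*k^2/2 + 6*sqrt(2)*k^2 - 6*sqrt(2)*k - 5*k - 9*sqrt(2) - 3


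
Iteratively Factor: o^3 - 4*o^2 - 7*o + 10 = (o - 1)*(o^2 - 3*o - 10) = (o - 1)*(o + 2)*(o - 5)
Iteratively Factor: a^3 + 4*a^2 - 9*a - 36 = (a - 3)*(a^2 + 7*a + 12) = (a - 3)*(a + 4)*(a + 3)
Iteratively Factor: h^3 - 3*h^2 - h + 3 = (h - 3)*(h^2 - 1) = (h - 3)*(h + 1)*(h - 1)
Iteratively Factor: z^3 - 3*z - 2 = (z - 2)*(z^2 + 2*z + 1) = (z - 2)*(z + 1)*(z + 1)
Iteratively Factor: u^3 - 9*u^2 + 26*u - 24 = (u - 2)*(u^2 - 7*u + 12) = (u - 3)*(u - 2)*(u - 4)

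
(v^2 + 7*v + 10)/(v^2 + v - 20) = (v + 2)/(v - 4)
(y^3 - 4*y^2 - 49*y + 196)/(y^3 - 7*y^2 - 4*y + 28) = (y^2 + 3*y - 28)/(y^2 - 4)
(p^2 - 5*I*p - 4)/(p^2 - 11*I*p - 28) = (p - I)/(p - 7*I)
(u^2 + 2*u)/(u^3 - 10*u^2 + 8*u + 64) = u/(u^2 - 12*u + 32)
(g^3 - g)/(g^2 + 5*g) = (g^2 - 1)/(g + 5)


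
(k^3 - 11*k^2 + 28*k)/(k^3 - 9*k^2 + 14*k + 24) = k*(k - 7)/(k^2 - 5*k - 6)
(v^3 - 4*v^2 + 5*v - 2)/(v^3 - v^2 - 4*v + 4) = (v - 1)/(v + 2)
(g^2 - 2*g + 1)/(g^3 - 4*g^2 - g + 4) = (g - 1)/(g^2 - 3*g - 4)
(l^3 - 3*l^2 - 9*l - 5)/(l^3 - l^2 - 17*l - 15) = (l + 1)/(l + 3)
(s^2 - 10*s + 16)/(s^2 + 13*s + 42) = (s^2 - 10*s + 16)/(s^2 + 13*s + 42)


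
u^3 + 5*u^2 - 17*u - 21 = (u - 3)*(u + 1)*(u + 7)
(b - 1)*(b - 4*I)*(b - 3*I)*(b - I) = b^4 - b^3 - 8*I*b^3 - 19*b^2 + 8*I*b^2 + 19*b + 12*I*b - 12*I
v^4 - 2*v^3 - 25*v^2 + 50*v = v*(v - 5)*(v - 2)*(v + 5)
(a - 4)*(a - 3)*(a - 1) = a^3 - 8*a^2 + 19*a - 12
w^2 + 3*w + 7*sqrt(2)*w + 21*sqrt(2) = (w + 3)*(w + 7*sqrt(2))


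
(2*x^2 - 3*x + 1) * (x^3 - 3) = 2*x^5 - 3*x^4 + x^3 - 6*x^2 + 9*x - 3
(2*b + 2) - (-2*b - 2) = 4*b + 4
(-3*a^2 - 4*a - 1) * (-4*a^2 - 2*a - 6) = 12*a^4 + 22*a^3 + 30*a^2 + 26*a + 6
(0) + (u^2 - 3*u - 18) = u^2 - 3*u - 18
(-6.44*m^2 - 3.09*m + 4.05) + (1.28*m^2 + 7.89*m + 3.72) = -5.16*m^2 + 4.8*m + 7.77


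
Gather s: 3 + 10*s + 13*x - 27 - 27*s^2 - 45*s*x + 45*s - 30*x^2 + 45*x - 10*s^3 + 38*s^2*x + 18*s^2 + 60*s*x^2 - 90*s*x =-10*s^3 + s^2*(38*x - 9) + s*(60*x^2 - 135*x + 55) - 30*x^2 + 58*x - 24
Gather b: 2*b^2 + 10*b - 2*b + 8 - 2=2*b^2 + 8*b + 6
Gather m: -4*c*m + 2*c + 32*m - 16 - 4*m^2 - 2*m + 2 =2*c - 4*m^2 + m*(30 - 4*c) - 14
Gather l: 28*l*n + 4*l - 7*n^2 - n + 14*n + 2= l*(28*n + 4) - 7*n^2 + 13*n + 2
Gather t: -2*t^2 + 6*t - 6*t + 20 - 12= 8 - 2*t^2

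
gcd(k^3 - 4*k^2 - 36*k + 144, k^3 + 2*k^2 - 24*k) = k^2 + 2*k - 24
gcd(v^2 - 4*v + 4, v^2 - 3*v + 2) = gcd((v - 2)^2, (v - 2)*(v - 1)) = v - 2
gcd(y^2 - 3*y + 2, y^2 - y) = y - 1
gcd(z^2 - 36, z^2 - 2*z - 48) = z + 6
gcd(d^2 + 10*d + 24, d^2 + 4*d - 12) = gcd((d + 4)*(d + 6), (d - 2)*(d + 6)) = d + 6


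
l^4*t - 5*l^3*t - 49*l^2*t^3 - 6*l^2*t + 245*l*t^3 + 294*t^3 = (l - 6)*(l - 7*t)*(l + 7*t)*(l*t + t)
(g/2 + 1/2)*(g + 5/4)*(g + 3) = g^3/2 + 21*g^2/8 + 4*g + 15/8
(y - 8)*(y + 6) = y^2 - 2*y - 48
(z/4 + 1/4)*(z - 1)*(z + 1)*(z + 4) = z^4/4 + 5*z^3/4 + 3*z^2/4 - 5*z/4 - 1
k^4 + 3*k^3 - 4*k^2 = k^2*(k - 1)*(k + 4)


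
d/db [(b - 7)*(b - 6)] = 2*b - 13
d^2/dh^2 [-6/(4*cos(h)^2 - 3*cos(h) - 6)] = 6*(-64*sin(h)^4 + 137*sin(h)^2 - 27*cos(h) + 9*cos(3*h) - 7)/(4*sin(h)^2 + 3*cos(h) + 2)^3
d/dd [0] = 0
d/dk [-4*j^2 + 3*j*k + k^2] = 3*j + 2*k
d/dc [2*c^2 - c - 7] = 4*c - 1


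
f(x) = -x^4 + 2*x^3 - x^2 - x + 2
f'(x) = -4*x^3 + 6*x^2 - 2*x - 1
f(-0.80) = 0.73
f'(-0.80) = 6.49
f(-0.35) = 2.13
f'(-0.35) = 0.61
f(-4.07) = -419.73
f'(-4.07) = 376.21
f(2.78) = -25.27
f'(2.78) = -46.13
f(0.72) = 1.24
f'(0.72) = -0.82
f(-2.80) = -108.41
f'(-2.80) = 139.45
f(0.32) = 1.63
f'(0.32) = -1.16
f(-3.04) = -145.80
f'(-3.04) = 172.91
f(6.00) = -904.00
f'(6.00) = -661.00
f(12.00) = -17434.00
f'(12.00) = -6073.00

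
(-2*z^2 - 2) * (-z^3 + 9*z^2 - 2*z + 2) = 2*z^5 - 18*z^4 + 6*z^3 - 22*z^2 + 4*z - 4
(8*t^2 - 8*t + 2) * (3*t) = 24*t^3 - 24*t^2 + 6*t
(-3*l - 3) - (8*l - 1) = -11*l - 2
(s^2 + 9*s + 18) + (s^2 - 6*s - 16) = 2*s^2 + 3*s + 2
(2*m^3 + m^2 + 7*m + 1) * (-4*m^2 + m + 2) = -8*m^5 - 2*m^4 - 23*m^3 + 5*m^2 + 15*m + 2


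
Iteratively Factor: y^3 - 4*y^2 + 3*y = (y)*(y^2 - 4*y + 3) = y*(y - 1)*(y - 3)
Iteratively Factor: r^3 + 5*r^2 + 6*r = (r)*(r^2 + 5*r + 6) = r*(r + 2)*(r + 3)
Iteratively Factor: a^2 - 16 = (a - 4)*(a + 4)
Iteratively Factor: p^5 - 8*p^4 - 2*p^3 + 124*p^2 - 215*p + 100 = (p - 1)*(p^4 - 7*p^3 - 9*p^2 + 115*p - 100) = (p - 5)*(p - 1)*(p^3 - 2*p^2 - 19*p + 20) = (p - 5)*(p - 1)^2*(p^2 - p - 20) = (p - 5)*(p - 1)^2*(p + 4)*(p - 5)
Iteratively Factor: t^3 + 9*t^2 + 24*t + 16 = (t + 4)*(t^2 + 5*t + 4) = (t + 1)*(t + 4)*(t + 4)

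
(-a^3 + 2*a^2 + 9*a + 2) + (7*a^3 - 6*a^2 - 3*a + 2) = 6*a^3 - 4*a^2 + 6*a + 4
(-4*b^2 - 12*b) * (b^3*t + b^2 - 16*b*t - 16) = -4*b^5*t - 12*b^4*t - 4*b^4 + 64*b^3*t - 12*b^3 + 192*b^2*t + 64*b^2 + 192*b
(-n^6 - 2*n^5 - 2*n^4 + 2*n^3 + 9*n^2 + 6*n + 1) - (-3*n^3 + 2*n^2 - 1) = -n^6 - 2*n^5 - 2*n^4 + 5*n^3 + 7*n^2 + 6*n + 2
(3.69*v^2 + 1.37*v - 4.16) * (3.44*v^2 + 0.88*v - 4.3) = 12.6936*v^4 + 7.96*v^3 - 28.9718*v^2 - 9.5518*v + 17.888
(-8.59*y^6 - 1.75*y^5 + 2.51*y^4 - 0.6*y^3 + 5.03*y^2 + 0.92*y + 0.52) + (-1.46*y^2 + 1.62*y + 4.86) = -8.59*y^6 - 1.75*y^5 + 2.51*y^4 - 0.6*y^3 + 3.57*y^2 + 2.54*y + 5.38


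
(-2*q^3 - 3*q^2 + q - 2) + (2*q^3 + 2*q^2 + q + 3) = -q^2 + 2*q + 1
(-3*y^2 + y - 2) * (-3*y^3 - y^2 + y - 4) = 9*y^5 + 2*y^3 + 15*y^2 - 6*y + 8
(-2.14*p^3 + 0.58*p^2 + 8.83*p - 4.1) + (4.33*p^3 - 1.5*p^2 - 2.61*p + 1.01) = 2.19*p^3 - 0.92*p^2 + 6.22*p - 3.09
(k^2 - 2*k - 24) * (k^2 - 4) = k^4 - 2*k^3 - 28*k^2 + 8*k + 96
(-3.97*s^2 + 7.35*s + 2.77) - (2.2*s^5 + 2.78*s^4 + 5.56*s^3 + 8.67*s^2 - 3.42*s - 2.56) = -2.2*s^5 - 2.78*s^4 - 5.56*s^3 - 12.64*s^2 + 10.77*s + 5.33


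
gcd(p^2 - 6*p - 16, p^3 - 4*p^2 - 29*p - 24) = p - 8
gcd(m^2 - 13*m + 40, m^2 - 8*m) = m - 8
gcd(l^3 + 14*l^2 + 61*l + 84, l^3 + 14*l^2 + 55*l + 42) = l + 7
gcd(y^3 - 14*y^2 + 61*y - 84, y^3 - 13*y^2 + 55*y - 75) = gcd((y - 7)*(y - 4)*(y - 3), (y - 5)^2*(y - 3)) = y - 3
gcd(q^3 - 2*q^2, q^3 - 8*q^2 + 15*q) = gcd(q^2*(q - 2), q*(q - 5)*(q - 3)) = q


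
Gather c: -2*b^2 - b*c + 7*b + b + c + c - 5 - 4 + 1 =-2*b^2 + 8*b + c*(2 - b) - 8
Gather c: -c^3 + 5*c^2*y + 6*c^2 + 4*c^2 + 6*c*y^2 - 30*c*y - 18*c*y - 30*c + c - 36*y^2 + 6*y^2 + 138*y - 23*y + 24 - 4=-c^3 + c^2*(5*y + 10) + c*(6*y^2 - 48*y - 29) - 30*y^2 + 115*y + 20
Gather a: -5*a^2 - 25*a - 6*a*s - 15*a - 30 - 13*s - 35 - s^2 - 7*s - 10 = -5*a^2 + a*(-6*s - 40) - s^2 - 20*s - 75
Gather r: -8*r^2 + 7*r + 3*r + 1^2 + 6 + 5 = -8*r^2 + 10*r + 12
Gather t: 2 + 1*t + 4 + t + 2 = 2*t + 8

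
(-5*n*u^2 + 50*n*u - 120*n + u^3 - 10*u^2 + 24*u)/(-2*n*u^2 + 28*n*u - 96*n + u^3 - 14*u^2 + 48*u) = (-5*n*u + 20*n + u^2 - 4*u)/(-2*n*u + 16*n + u^2 - 8*u)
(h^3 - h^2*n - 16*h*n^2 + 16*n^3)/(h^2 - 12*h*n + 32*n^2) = (h^2 + 3*h*n - 4*n^2)/(h - 8*n)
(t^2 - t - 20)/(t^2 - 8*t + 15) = (t + 4)/(t - 3)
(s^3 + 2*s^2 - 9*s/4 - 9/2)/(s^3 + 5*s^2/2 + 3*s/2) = (s^2 + s/2 - 3)/(s*(s + 1))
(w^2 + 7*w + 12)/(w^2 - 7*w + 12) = (w^2 + 7*w + 12)/(w^2 - 7*w + 12)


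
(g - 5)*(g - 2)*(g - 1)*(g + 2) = g^4 - 6*g^3 + g^2 + 24*g - 20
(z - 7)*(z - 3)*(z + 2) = z^3 - 8*z^2 + z + 42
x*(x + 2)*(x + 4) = x^3 + 6*x^2 + 8*x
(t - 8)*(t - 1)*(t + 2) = t^3 - 7*t^2 - 10*t + 16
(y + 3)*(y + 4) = y^2 + 7*y + 12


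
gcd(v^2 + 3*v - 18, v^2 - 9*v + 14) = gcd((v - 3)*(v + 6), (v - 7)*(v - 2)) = 1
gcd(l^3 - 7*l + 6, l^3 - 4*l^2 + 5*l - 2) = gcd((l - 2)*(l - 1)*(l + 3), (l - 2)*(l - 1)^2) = l^2 - 3*l + 2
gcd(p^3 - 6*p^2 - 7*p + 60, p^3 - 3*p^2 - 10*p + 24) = p^2 - p - 12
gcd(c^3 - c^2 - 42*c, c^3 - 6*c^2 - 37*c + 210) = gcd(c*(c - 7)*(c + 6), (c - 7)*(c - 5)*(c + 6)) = c^2 - c - 42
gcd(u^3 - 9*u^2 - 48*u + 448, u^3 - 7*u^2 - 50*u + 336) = u^2 - u - 56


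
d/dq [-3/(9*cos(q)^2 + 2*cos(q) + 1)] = -6*(9*cos(q) + 1)*sin(q)/(9*cos(q)^2 + 2*cos(q) + 1)^2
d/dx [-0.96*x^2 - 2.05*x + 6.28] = -1.92*x - 2.05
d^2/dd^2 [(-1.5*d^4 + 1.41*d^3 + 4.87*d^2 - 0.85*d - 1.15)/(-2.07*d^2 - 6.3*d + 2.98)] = (12.8547*d^6 + 117.369*d^5 + 301.6926*d^4 - 445.593582*d^3 + 167.994558*d^2 + 46.3145760000001*d + 50.895484)/(8.869743*d^6 + 80.98461*d^5 + 208.167894*d^4 + 16.87392*d^3 - 299.681316*d^2 + 167.83956*d - 26.463592)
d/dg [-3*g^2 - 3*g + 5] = -6*g - 3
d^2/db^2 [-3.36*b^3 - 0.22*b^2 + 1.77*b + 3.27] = -20.16*b - 0.44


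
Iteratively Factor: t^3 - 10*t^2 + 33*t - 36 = (t - 3)*(t^2 - 7*t + 12) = (t - 4)*(t - 3)*(t - 3)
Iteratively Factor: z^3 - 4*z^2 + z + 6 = (z - 2)*(z^2 - 2*z - 3) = (z - 2)*(z + 1)*(z - 3)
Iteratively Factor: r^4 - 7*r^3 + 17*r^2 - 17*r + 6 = (r - 1)*(r^3 - 6*r^2 + 11*r - 6) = (r - 1)^2*(r^2 - 5*r + 6) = (r - 3)*(r - 1)^2*(r - 2)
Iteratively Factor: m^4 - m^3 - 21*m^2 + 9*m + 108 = (m - 4)*(m^3 + 3*m^2 - 9*m - 27) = (m - 4)*(m + 3)*(m^2 - 9) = (m - 4)*(m - 3)*(m + 3)*(m + 3)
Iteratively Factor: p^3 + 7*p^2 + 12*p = (p + 4)*(p^2 + 3*p) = (p + 3)*(p + 4)*(p)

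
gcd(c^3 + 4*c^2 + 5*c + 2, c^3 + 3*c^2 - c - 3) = c + 1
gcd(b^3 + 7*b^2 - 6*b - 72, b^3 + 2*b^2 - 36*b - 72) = b + 6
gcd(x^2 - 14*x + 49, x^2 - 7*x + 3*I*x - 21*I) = x - 7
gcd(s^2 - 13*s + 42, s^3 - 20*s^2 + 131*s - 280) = s - 7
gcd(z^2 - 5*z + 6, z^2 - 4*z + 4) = z - 2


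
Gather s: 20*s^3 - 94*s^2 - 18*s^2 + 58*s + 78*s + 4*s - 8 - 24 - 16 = 20*s^3 - 112*s^2 + 140*s - 48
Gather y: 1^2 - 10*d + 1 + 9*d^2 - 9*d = 9*d^2 - 19*d + 2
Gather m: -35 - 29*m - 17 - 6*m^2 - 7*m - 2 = -6*m^2 - 36*m - 54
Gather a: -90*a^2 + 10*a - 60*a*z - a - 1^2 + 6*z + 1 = -90*a^2 + a*(9 - 60*z) + 6*z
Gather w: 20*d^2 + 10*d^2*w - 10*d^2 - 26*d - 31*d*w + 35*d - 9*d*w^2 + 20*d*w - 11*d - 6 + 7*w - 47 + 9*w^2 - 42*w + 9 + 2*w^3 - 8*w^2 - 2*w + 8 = 10*d^2 - 2*d + 2*w^3 + w^2*(1 - 9*d) + w*(10*d^2 - 11*d - 37) - 36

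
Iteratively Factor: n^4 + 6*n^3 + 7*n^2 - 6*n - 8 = (n + 1)*(n^3 + 5*n^2 + 2*n - 8) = (n + 1)*(n + 4)*(n^2 + n - 2) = (n - 1)*(n + 1)*(n + 4)*(n + 2)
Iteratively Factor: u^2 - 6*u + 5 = (u - 5)*(u - 1)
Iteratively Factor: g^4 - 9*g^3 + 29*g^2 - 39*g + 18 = (g - 3)*(g^3 - 6*g^2 + 11*g - 6) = (g - 3)*(g - 1)*(g^2 - 5*g + 6) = (g - 3)^2*(g - 1)*(g - 2)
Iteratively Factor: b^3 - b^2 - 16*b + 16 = (b - 4)*(b^2 + 3*b - 4) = (b - 4)*(b - 1)*(b + 4)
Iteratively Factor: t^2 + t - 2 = (t + 2)*(t - 1)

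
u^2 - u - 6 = (u - 3)*(u + 2)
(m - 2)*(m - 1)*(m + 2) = m^3 - m^2 - 4*m + 4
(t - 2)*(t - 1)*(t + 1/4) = t^3 - 11*t^2/4 + 5*t/4 + 1/2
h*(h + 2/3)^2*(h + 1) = h^4 + 7*h^3/3 + 16*h^2/9 + 4*h/9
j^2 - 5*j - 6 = (j - 6)*(j + 1)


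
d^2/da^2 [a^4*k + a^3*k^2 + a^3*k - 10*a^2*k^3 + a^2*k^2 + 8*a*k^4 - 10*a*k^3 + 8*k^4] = 2*k*(6*a^2 + 3*a*k + 3*a - 10*k^2 + k)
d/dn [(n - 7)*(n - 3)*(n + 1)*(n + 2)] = 4*n^3 - 21*n^2 - 14*n + 43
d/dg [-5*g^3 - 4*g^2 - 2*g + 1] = -15*g^2 - 8*g - 2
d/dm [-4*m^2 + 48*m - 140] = 48 - 8*m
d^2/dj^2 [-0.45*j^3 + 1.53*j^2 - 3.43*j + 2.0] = 3.06 - 2.7*j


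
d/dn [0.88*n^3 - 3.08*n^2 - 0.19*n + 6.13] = 2.64*n^2 - 6.16*n - 0.19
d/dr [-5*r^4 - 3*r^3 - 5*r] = -20*r^3 - 9*r^2 - 5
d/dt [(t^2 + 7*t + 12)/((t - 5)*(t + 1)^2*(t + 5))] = (-2*t^4 - 21*t^3 - 55*t^2 + 101*t + 425)/(t^7 + 3*t^6 - 47*t^5 - 149*t^4 + 475*t^3 + 1825*t^2 + 1875*t + 625)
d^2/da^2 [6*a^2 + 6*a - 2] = 12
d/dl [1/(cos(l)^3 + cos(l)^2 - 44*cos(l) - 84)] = (3*cos(l)^2 + 2*cos(l) - 44)*sin(l)/(cos(l)^3 + cos(l)^2 - 44*cos(l) - 84)^2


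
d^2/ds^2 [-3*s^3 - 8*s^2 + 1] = -18*s - 16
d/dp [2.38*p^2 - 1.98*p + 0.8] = 4.76*p - 1.98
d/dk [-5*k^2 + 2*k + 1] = 2 - 10*k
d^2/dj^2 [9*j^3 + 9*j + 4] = 54*j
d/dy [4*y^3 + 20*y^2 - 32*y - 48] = 12*y^2 + 40*y - 32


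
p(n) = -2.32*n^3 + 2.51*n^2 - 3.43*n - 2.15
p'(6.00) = -223.87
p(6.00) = -433.49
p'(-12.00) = -1065.91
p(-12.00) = 4409.41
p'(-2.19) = -47.80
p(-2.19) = 41.77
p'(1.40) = -10.04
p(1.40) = -8.40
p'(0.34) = -2.53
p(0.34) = -3.12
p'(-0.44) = -6.99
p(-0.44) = 0.04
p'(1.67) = -14.46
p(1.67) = -11.68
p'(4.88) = -144.68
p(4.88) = -228.73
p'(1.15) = -6.86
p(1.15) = -6.30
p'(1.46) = -10.94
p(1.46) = -9.03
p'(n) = -6.96*n^2 + 5.02*n - 3.43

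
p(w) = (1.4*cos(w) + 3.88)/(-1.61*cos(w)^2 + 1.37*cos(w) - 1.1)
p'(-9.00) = -0.50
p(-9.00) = -0.71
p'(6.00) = 1.25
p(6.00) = -4.12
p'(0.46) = -2.01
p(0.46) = -4.41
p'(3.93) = -1.26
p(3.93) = -1.01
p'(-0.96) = 1.21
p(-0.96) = -5.55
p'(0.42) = -1.85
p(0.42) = -4.33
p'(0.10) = -0.44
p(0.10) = -3.96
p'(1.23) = 3.39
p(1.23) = -5.29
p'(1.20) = 2.85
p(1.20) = -5.38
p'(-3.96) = 1.35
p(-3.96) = -1.05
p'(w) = (-3.22*sin(w)*cos(w) + 1.37*sin(w))*(1.4*cos(w) + 3.88)/(-1.61*cos(w)^2 + 1.37*cos(w) - 1.1)^2 - 1.4*sin(w)/(-1.61*cos(w)^2 + 1.37*cos(w) - 1.1) = (-2.254*cos(w)^2 - 12.4936*cos(w) + 6.8556)*sin(w)/(2.5921*cos(w)^4 - 4.4114*cos(w)^3 + 5.4189*cos(w)^2 - 3.014*cos(w) + 1.21)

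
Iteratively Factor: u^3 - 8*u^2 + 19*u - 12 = (u - 1)*(u^2 - 7*u + 12) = (u - 3)*(u - 1)*(u - 4)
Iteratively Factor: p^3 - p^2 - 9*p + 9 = (p - 1)*(p^2 - 9) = (p - 3)*(p - 1)*(p + 3)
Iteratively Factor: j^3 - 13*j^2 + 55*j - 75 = (j - 3)*(j^2 - 10*j + 25) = (j - 5)*(j - 3)*(j - 5)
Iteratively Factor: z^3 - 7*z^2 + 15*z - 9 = (z - 3)*(z^2 - 4*z + 3) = (z - 3)*(z - 1)*(z - 3)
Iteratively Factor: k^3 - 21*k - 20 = (k + 1)*(k^2 - k - 20) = (k + 1)*(k + 4)*(k - 5)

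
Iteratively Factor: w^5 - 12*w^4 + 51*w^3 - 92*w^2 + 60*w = (w - 3)*(w^4 - 9*w^3 + 24*w^2 - 20*w) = (w - 3)*(w - 2)*(w^3 - 7*w^2 + 10*w) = (w - 3)*(w - 2)^2*(w^2 - 5*w) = (w - 5)*(w - 3)*(w - 2)^2*(w)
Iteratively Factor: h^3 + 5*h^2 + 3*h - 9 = (h + 3)*(h^2 + 2*h - 3) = (h - 1)*(h + 3)*(h + 3)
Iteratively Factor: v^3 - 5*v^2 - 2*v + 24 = (v + 2)*(v^2 - 7*v + 12) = (v - 3)*(v + 2)*(v - 4)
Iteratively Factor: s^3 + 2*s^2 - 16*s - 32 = (s + 4)*(s^2 - 2*s - 8) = (s + 2)*(s + 4)*(s - 4)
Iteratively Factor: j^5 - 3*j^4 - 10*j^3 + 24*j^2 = (j - 4)*(j^4 + j^3 - 6*j^2) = (j - 4)*(j + 3)*(j^3 - 2*j^2) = (j - 4)*(j - 2)*(j + 3)*(j^2) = j*(j - 4)*(j - 2)*(j + 3)*(j)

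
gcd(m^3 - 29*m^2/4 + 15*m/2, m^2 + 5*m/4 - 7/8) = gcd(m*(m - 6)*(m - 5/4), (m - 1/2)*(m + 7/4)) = 1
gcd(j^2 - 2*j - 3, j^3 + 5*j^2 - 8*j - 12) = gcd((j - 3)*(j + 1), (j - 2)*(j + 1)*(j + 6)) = j + 1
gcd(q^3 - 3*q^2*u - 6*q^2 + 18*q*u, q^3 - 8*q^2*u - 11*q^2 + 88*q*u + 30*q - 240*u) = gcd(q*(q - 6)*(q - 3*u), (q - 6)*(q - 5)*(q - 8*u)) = q - 6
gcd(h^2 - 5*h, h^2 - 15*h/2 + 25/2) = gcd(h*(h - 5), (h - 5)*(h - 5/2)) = h - 5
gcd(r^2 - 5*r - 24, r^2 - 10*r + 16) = r - 8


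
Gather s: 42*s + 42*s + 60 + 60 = 84*s + 120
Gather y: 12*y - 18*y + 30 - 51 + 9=-6*y - 12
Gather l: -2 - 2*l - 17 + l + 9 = -l - 10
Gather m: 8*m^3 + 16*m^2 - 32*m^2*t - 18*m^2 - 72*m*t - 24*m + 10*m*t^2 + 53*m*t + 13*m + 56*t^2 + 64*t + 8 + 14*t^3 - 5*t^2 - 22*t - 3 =8*m^3 + m^2*(-32*t - 2) + m*(10*t^2 - 19*t - 11) + 14*t^3 + 51*t^2 + 42*t + 5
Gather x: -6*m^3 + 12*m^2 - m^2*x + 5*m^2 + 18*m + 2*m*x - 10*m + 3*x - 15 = -6*m^3 + 17*m^2 + 8*m + x*(-m^2 + 2*m + 3) - 15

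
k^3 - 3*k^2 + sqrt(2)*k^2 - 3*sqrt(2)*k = k*(k - 3)*(k + sqrt(2))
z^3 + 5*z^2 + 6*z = z*(z + 2)*(z + 3)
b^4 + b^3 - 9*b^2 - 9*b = b*(b - 3)*(b + 1)*(b + 3)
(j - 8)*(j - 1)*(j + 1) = j^3 - 8*j^2 - j + 8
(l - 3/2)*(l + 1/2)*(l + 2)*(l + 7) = l^4 + 8*l^3 + 17*l^2/4 - 83*l/4 - 21/2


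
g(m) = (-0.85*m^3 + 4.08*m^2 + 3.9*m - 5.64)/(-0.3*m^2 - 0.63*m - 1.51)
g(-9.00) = -45.15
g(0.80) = 0.16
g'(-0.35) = -2.10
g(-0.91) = 4.36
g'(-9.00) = 3.01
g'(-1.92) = 12.96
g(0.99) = -0.57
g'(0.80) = -4.07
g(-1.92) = -5.64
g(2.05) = -3.00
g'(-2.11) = 12.87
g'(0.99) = -3.61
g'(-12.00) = 2.88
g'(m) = (0.6*m + 0.63)*(-0.85*m^3 + 4.08*m^2 + 3.9*m - 5.64)/(-0.3*m^2 - 0.63*m - 1.51)^2 + (-2.55*m^2 + 8.16*m + 3.9)/(-0.3*m^2 - 0.63*m - 1.51) = (0.255*m^4 + 1.071*m^3 + 2.4501*m^2 - 15.7056*m - 9.4422)/(0.09*m^4 + 0.378*m^3 + 1.3029*m^2 + 1.9026*m + 2.2801)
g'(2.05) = -1.07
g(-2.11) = -8.10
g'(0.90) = -3.84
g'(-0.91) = 4.45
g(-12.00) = -53.94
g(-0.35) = 4.88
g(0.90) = -0.24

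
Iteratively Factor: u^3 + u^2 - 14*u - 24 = (u + 2)*(u^2 - u - 12) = (u + 2)*(u + 3)*(u - 4)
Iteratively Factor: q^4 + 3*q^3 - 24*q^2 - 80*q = (q)*(q^3 + 3*q^2 - 24*q - 80) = q*(q + 4)*(q^2 - q - 20) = q*(q + 4)^2*(q - 5)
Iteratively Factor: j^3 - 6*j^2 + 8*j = (j - 4)*(j^2 - 2*j) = j*(j - 4)*(j - 2)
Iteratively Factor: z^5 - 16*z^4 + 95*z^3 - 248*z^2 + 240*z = (z)*(z^4 - 16*z^3 + 95*z^2 - 248*z + 240) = z*(z - 3)*(z^3 - 13*z^2 + 56*z - 80) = z*(z - 4)*(z - 3)*(z^2 - 9*z + 20) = z*(z - 5)*(z - 4)*(z - 3)*(z - 4)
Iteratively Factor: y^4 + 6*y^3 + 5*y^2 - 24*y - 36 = (y + 3)*(y^3 + 3*y^2 - 4*y - 12) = (y + 2)*(y + 3)*(y^2 + y - 6) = (y - 2)*(y + 2)*(y + 3)*(y + 3)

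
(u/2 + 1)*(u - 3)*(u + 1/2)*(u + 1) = u^4/2 + u^3/4 - 7*u^2/2 - 19*u/4 - 3/2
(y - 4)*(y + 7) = y^2 + 3*y - 28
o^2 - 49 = (o - 7)*(o + 7)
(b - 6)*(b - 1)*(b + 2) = b^3 - 5*b^2 - 8*b + 12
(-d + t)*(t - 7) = -d*t + 7*d + t^2 - 7*t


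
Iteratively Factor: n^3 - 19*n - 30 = (n + 2)*(n^2 - 2*n - 15) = (n + 2)*(n + 3)*(n - 5)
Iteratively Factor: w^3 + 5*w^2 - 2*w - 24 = (w - 2)*(w^2 + 7*w + 12) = (w - 2)*(w + 4)*(w + 3)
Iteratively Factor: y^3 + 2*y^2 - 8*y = (y - 2)*(y^2 + 4*y) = (y - 2)*(y + 4)*(y)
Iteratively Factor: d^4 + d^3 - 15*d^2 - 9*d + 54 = (d + 3)*(d^3 - 2*d^2 - 9*d + 18) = (d - 3)*(d + 3)*(d^2 + d - 6) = (d - 3)*(d - 2)*(d + 3)*(d + 3)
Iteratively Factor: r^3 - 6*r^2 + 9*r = (r)*(r^2 - 6*r + 9) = r*(r - 3)*(r - 3)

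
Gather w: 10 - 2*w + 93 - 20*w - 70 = 33 - 22*w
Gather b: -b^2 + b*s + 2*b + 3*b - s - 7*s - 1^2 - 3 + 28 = -b^2 + b*(s + 5) - 8*s + 24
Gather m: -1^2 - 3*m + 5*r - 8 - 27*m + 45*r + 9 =-30*m + 50*r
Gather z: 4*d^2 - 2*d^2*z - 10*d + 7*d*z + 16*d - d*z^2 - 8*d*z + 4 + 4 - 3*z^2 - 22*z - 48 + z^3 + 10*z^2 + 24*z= 4*d^2 + 6*d + z^3 + z^2*(7 - d) + z*(-2*d^2 - d + 2) - 40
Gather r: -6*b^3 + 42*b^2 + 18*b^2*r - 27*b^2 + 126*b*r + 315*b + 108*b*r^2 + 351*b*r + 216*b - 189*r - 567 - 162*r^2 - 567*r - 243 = -6*b^3 + 15*b^2 + 531*b + r^2*(108*b - 162) + r*(18*b^2 + 477*b - 756) - 810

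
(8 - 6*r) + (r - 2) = 6 - 5*r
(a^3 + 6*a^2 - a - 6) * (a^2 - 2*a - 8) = a^5 + 4*a^4 - 21*a^3 - 52*a^2 + 20*a + 48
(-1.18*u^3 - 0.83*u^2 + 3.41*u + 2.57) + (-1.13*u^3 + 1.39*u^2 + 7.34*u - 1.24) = -2.31*u^3 + 0.56*u^2 + 10.75*u + 1.33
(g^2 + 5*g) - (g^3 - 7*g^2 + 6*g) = -g^3 + 8*g^2 - g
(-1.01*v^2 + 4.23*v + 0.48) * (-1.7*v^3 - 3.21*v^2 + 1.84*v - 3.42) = 1.717*v^5 - 3.9489*v^4 - 16.2527*v^3 + 9.6966*v^2 - 13.5834*v - 1.6416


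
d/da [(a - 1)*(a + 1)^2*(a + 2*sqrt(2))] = (a + 1)*((a - 1)*(a + 1) + 2*(a - 1)*(a + 2*sqrt(2)) + (a + 1)*(a + 2*sqrt(2)))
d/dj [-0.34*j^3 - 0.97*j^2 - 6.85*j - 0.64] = -1.02*j^2 - 1.94*j - 6.85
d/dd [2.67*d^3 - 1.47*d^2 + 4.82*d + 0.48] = 8.01*d^2 - 2.94*d + 4.82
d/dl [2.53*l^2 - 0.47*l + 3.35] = 5.06*l - 0.47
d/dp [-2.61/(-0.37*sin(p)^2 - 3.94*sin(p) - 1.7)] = -(1.9314*sin(p) + 10.2834)*cos(p)/(0.37*sin(p)^2 + 3.94*sin(p) + 1.7)^2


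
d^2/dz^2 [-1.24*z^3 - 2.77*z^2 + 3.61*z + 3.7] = -7.44*z - 5.54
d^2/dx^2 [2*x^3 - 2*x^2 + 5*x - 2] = 12*x - 4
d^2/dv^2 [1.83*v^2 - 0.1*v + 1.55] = 3.66000000000000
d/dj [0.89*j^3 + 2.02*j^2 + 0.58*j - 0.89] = 2.67*j^2 + 4.04*j + 0.58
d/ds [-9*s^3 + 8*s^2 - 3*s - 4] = -27*s^2 + 16*s - 3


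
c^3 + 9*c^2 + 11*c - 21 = (c - 1)*(c + 3)*(c + 7)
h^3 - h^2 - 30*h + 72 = (h - 4)*(h - 3)*(h + 6)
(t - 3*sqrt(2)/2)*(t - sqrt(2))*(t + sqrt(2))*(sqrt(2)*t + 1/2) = sqrt(2)*t^4 - 5*t^3/2 - 11*sqrt(2)*t^2/4 + 5*t + 3*sqrt(2)/2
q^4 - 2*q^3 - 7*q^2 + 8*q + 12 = (q - 3)*(q - 2)*(q + 1)*(q + 2)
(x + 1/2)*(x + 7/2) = x^2 + 4*x + 7/4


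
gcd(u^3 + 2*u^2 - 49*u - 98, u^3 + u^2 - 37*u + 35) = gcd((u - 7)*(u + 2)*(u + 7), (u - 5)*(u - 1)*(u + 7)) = u + 7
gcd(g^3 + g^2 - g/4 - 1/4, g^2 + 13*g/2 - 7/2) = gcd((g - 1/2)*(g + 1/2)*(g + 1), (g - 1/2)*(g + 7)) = g - 1/2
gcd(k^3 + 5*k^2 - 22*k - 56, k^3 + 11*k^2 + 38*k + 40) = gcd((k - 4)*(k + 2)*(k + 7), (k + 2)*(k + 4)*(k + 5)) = k + 2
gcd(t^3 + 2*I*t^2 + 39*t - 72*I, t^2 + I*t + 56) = t + 8*I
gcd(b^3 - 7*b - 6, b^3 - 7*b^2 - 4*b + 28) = b + 2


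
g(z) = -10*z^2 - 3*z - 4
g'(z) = -20*z - 3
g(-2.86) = -77.22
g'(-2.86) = 54.20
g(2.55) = -76.68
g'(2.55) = -54.00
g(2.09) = -53.95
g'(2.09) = -44.80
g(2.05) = -52.18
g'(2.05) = -44.00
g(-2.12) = -42.58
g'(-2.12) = 39.40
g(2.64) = -81.62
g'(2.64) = -55.80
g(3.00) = -103.00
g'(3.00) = -63.00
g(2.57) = -77.76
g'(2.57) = -54.40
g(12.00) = -1480.00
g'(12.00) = -243.00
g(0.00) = -4.00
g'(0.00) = -3.00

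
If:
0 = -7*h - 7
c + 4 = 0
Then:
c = -4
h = -1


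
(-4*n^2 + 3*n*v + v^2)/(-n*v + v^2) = (4*n + v)/v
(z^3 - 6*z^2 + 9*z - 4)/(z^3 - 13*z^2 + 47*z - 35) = (z^2 - 5*z + 4)/(z^2 - 12*z + 35)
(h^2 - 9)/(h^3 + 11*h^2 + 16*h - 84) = (h^2 - 9)/(h^3 + 11*h^2 + 16*h - 84)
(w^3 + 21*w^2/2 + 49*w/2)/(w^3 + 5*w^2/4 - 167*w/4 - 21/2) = 2*w*(2*w + 7)/(4*w^2 - 23*w - 6)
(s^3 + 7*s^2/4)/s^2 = s + 7/4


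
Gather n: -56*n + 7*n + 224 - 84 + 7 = 147 - 49*n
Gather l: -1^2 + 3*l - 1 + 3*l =6*l - 2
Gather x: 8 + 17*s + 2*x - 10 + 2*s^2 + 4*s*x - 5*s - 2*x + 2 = 2*s^2 + 4*s*x + 12*s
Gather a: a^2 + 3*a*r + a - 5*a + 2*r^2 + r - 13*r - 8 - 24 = a^2 + a*(3*r - 4) + 2*r^2 - 12*r - 32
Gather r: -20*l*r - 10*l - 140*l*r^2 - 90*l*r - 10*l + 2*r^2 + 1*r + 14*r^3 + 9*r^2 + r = -20*l + 14*r^3 + r^2*(11 - 140*l) + r*(2 - 110*l)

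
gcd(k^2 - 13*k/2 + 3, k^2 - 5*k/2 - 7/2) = 1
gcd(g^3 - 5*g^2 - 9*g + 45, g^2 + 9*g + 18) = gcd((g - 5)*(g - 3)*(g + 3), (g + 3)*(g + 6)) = g + 3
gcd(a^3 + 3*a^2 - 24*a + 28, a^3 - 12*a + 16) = a^2 - 4*a + 4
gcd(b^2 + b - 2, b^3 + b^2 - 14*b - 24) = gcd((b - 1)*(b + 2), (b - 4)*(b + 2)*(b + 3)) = b + 2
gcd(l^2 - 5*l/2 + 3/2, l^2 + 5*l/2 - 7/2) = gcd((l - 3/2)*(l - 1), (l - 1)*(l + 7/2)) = l - 1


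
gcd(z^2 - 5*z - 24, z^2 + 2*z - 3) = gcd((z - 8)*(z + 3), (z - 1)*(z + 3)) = z + 3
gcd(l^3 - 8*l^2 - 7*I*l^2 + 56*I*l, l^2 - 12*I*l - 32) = 1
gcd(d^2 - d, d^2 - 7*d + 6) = d - 1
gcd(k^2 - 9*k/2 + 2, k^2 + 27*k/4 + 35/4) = 1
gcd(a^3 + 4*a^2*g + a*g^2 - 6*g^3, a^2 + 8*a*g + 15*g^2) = a + 3*g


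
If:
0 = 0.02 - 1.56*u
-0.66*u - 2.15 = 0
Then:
No Solution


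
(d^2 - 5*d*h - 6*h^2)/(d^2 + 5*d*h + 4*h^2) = (d - 6*h)/(d + 4*h)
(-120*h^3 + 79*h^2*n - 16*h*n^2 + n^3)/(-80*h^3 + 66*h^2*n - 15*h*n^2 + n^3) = (3*h - n)/(2*h - n)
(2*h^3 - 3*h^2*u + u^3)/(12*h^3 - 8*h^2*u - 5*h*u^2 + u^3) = (-h + u)/(-6*h + u)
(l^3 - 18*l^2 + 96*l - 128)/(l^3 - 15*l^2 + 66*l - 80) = (l - 8)/(l - 5)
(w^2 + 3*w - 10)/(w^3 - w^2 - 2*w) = (w + 5)/(w*(w + 1))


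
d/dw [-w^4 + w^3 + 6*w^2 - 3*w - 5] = -4*w^3 + 3*w^2 + 12*w - 3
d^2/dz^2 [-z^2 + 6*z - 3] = -2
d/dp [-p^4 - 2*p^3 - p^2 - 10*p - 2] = -4*p^3 - 6*p^2 - 2*p - 10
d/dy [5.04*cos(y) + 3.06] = -5.04*sin(y)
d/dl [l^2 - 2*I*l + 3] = 2*l - 2*I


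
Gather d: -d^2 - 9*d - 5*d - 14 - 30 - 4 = -d^2 - 14*d - 48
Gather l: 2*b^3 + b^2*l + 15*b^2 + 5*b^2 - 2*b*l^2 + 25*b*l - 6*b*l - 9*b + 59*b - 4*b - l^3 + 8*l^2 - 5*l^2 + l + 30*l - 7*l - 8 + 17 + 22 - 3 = 2*b^3 + 20*b^2 + 46*b - l^3 + l^2*(3 - 2*b) + l*(b^2 + 19*b + 24) + 28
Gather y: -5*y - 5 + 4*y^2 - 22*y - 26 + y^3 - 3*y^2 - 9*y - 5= y^3 + y^2 - 36*y - 36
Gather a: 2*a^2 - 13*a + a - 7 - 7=2*a^2 - 12*a - 14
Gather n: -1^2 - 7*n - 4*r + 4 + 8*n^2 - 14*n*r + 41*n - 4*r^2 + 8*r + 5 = 8*n^2 + n*(34 - 14*r) - 4*r^2 + 4*r + 8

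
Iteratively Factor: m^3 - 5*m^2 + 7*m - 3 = (m - 1)*(m^2 - 4*m + 3) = (m - 1)^2*(m - 3)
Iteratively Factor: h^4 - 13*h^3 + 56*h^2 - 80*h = (h)*(h^3 - 13*h^2 + 56*h - 80) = h*(h - 4)*(h^2 - 9*h + 20) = h*(h - 5)*(h - 4)*(h - 4)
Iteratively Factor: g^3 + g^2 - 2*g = (g)*(g^2 + g - 2) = g*(g + 2)*(g - 1)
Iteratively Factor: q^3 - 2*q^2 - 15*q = (q)*(q^2 - 2*q - 15) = q*(q + 3)*(q - 5)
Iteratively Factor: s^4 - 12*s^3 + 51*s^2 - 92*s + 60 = (s - 2)*(s^3 - 10*s^2 + 31*s - 30) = (s - 3)*(s - 2)*(s^2 - 7*s + 10) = (s - 5)*(s - 3)*(s - 2)*(s - 2)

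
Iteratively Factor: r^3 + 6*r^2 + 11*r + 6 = (r + 2)*(r^2 + 4*r + 3) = (r + 2)*(r + 3)*(r + 1)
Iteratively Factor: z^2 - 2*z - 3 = (z - 3)*(z + 1)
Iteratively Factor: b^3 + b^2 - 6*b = (b - 2)*(b^2 + 3*b) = (b - 2)*(b + 3)*(b)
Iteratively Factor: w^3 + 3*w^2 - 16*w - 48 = (w + 3)*(w^2 - 16) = (w - 4)*(w + 3)*(w + 4)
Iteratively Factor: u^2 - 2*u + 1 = (u - 1)*(u - 1)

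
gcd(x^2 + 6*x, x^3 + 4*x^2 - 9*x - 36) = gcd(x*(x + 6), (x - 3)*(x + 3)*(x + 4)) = 1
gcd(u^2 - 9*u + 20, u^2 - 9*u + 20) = u^2 - 9*u + 20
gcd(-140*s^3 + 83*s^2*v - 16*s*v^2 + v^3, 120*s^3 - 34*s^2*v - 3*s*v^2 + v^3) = 20*s^2 - 9*s*v + v^2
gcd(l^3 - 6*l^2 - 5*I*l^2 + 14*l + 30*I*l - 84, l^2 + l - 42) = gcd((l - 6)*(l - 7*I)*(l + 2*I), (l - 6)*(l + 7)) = l - 6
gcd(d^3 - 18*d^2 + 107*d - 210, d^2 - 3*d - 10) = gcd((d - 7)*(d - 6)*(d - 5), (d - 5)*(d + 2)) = d - 5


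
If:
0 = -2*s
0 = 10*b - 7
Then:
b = 7/10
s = 0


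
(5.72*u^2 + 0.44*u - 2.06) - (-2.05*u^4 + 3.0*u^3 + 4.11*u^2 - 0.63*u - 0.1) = 2.05*u^4 - 3.0*u^3 + 1.61*u^2 + 1.07*u - 1.96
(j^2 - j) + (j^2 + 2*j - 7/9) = 2*j^2 + j - 7/9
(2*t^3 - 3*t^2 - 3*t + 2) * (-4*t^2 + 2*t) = -8*t^5 + 16*t^4 + 6*t^3 - 14*t^2 + 4*t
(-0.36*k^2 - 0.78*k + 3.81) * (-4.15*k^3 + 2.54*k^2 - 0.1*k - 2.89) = 1.494*k^5 + 2.3226*k^4 - 17.7567*k^3 + 10.7958*k^2 + 1.8732*k - 11.0109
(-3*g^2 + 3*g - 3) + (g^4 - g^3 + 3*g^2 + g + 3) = g^4 - g^3 + 4*g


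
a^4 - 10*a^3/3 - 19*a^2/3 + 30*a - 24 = (a - 3)*(a - 2)*(a - 4/3)*(a + 3)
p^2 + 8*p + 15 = (p + 3)*(p + 5)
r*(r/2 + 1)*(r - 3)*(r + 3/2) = r^4/2 + r^3/4 - 15*r^2/4 - 9*r/2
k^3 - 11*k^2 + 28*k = k*(k - 7)*(k - 4)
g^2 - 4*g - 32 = (g - 8)*(g + 4)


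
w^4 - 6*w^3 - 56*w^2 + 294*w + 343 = (w - 7)^2*(w + 1)*(w + 7)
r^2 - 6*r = r*(r - 6)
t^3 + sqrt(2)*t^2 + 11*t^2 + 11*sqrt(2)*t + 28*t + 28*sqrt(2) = (t + 4)*(t + 7)*(t + sqrt(2))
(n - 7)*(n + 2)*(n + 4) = n^3 - n^2 - 34*n - 56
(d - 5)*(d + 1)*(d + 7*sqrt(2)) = d^3 - 4*d^2 + 7*sqrt(2)*d^2 - 28*sqrt(2)*d - 5*d - 35*sqrt(2)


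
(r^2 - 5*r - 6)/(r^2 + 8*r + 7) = (r - 6)/(r + 7)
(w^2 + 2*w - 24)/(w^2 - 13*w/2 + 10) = 2*(w + 6)/(2*w - 5)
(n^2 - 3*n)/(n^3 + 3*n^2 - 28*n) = (n - 3)/(n^2 + 3*n - 28)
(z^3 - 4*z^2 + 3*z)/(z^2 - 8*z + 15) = z*(z - 1)/(z - 5)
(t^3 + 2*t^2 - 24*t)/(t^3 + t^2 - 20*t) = (t + 6)/(t + 5)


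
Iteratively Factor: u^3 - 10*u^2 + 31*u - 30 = (u - 5)*(u^2 - 5*u + 6) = (u - 5)*(u - 2)*(u - 3)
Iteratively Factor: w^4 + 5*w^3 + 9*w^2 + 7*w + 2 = (w + 1)*(w^3 + 4*w^2 + 5*w + 2) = (w + 1)*(w + 2)*(w^2 + 2*w + 1) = (w + 1)^2*(w + 2)*(w + 1)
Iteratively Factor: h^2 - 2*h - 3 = (h + 1)*(h - 3)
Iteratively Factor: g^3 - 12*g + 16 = (g - 2)*(g^2 + 2*g - 8) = (g - 2)^2*(g + 4)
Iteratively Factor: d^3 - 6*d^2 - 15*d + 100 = (d + 4)*(d^2 - 10*d + 25) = (d - 5)*(d + 4)*(d - 5)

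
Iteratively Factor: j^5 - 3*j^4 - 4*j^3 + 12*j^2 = (j - 3)*(j^4 - 4*j^2) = j*(j - 3)*(j^3 - 4*j) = j^2*(j - 3)*(j^2 - 4) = j^2*(j - 3)*(j - 2)*(j + 2)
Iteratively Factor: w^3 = (w)*(w^2) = w^2*(w)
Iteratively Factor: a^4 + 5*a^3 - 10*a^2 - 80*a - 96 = (a + 2)*(a^3 + 3*a^2 - 16*a - 48) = (a + 2)*(a + 3)*(a^2 - 16) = (a - 4)*(a + 2)*(a + 3)*(a + 4)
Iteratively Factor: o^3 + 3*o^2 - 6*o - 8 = (o + 4)*(o^2 - o - 2) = (o - 2)*(o + 4)*(o + 1)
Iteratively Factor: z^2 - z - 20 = (z - 5)*(z + 4)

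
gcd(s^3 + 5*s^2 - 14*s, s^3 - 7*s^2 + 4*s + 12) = s - 2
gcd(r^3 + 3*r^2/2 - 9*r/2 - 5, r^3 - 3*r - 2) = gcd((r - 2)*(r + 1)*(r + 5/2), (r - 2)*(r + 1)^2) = r^2 - r - 2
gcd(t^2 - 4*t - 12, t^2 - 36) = t - 6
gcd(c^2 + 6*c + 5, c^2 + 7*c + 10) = c + 5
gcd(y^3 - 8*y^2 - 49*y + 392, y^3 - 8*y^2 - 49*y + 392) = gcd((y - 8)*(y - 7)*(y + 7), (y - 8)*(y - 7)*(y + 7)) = y^3 - 8*y^2 - 49*y + 392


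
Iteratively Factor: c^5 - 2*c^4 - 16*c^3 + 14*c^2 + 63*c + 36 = (c - 3)*(c^4 + c^3 - 13*c^2 - 25*c - 12) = (c - 4)*(c - 3)*(c^3 + 5*c^2 + 7*c + 3) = (c - 4)*(c - 3)*(c + 1)*(c^2 + 4*c + 3) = (c - 4)*(c - 3)*(c + 1)^2*(c + 3)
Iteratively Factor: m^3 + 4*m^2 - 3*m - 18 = (m - 2)*(m^2 + 6*m + 9) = (m - 2)*(m + 3)*(m + 3)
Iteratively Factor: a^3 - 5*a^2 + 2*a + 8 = (a - 2)*(a^2 - 3*a - 4) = (a - 2)*(a + 1)*(a - 4)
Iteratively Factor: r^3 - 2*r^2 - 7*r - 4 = (r + 1)*(r^2 - 3*r - 4) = (r - 4)*(r + 1)*(r + 1)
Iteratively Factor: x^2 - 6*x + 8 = (x - 2)*(x - 4)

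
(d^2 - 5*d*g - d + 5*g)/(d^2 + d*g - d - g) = (d - 5*g)/(d + g)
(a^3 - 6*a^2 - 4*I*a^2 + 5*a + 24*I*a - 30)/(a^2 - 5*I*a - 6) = (a^3 + a^2*(-6 - 4*I) + a*(5 + 24*I) - 30)/(a^2 - 5*I*a - 6)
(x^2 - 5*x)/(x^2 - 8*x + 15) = x/(x - 3)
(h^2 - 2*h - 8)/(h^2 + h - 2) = (h - 4)/(h - 1)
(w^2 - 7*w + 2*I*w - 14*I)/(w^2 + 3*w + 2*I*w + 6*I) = (w - 7)/(w + 3)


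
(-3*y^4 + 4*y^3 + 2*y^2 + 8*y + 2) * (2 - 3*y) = 9*y^5 - 18*y^4 + 2*y^3 - 20*y^2 + 10*y + 4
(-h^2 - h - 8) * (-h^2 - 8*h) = h^4 + 9*h^3 + 16*h^2 + 64*h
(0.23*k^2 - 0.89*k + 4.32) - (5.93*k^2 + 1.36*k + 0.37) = -5.7*k^2 - 2.25*k + 3.95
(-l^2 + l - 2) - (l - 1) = -l^2 - 1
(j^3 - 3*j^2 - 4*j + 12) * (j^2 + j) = j^5 - 2*j^4 - 7*j^3 + 8*j^2 + 12*j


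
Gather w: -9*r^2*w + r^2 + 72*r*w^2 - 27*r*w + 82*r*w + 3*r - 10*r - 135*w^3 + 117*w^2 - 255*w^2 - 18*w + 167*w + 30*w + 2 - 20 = r^2 - 7*r - 135*w^3 + w^2*(72*r - 138) + w*(-9*r^2 + 55*r + 179) - 18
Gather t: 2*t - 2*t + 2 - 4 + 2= 0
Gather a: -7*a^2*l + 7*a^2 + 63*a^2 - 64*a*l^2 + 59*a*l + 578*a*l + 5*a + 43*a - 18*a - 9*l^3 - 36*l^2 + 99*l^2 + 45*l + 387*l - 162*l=a^2*(70 - 7*l) + a*(-64*l^2 + 637*l + 30) - 9*l^3 + 63*l^2 + 270*l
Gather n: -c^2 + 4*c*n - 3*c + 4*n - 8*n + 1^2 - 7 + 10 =-c^2 - 3*c + n*(4*c - 4) + 4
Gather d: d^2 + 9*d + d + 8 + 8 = d^2 + 10*d + 16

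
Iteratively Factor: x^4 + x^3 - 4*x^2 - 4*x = (x + 1)*(x^3 - 4*x) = (x + 1)*(x + 2)*(x^2 - 2*x) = x*(x + 1)*(x + 2)*(x - 2)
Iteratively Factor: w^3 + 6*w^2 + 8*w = (w + 4)*(w^2 + 2*w) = w*(w + 4)*(w + 2)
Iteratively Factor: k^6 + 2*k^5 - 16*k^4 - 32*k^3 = (k - 4)*(k^5 + 6*k^4 + 8*k^3) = k*(k - 4)*(k^4 + 6*k^3 + 8*k^2) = k^2*(k - 4)*(k^3 + 6*k^2 + 8*k) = k^2*(k - 4)*(k + 2)*(k^2 + 4*k) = k^2*(k - 4)*(k + 2)*(k + 4)*(k)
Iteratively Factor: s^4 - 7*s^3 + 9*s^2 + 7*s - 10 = (s - 5)*(s^3 - 2*s^2 - s + 2) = (s - 5)*(s - 1)*(s^2 - s - 2) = (s - 5)*(s - 2)*(s - 1)*(s + 1)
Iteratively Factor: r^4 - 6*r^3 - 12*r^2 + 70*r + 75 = (r + 1)*(r^3 - 7*r^2 - 5*r + 75) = (r - 5)*(r + 1)*(r^2 - 2*r - 15) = (r - 5)*(r + 1)*(r + 3)*(r - 5)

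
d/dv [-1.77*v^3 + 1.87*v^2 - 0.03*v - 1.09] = -5.31*v^2 + 3.74*v - 0.03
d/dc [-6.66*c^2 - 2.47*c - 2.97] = -13.32*c - 2.47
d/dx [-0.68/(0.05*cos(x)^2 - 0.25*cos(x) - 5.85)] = (0.17 - 0.068*cos(x))*sin(x)/(-0.05*cos(x)^2 + 0.25*cos(x) + 5.85)^2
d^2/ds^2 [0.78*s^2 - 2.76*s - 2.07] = 1.56000000000000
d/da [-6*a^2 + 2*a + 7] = 2 - 12*a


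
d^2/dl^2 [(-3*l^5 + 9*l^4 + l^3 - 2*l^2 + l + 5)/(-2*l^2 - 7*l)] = 2*(36*l^7 + 300*l^6 + 504*l^5 - 1323*l^4 - 81*l^3 - 60*l^2 - 210*l - 245)/(l^3*(8*l^3 + 84*l^2 + 294*l + 343))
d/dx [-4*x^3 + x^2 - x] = -12*x^2 + 2*x - 1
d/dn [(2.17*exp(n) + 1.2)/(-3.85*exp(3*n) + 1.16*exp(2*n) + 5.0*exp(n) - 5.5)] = (16.709*exp(3*n) + 11.3428*exp(2*n) - 2.784*exp(n) - 17.935)*exp(n)/(14.8225*exp(6*n) - 8.932*exp(5*n) - 37.1544*exp(4*n) + 53.95*exp(3*n) + 12.24*exp(2*n) - 55.0*exp(n) + 30.25)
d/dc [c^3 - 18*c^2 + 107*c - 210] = 3*c^2 - 36*c + 107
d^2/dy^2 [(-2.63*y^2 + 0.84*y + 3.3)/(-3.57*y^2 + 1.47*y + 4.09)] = (-5.6843418860808e-14*y^4 + 6.192522*y^3 - 21.940506*y^2 + 30.317868*y - 12.54005)/(45.499293*y^6 - 56.205009*y^5 - 133.236684*y^4 + 125.606943*y^3 + 152.643708*y^2 - 73.770921*y - 68.417929)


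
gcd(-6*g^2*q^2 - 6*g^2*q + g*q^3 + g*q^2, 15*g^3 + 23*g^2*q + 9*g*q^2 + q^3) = 1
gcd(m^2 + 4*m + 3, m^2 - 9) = m + 3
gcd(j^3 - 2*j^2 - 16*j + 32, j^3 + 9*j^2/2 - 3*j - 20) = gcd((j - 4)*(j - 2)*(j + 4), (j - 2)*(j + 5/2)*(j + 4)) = j^2 + 2*j - 8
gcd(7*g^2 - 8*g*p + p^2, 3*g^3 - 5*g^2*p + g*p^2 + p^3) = -g + p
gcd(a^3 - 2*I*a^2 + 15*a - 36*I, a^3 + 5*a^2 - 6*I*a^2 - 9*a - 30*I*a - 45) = a^2 - 6*I*a - 9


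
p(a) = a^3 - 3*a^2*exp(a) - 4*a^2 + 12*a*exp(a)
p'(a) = -3*a^2*exp(a) + 3*a^2 + 6*a*exp(a) - 8*a + 12*exp(a)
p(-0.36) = -3.85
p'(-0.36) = 9.86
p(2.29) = 107.04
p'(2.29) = 96.24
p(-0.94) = -9.81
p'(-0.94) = 11.62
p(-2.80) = -56.79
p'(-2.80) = 44.20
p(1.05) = 23.30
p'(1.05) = 37.75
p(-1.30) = -14.59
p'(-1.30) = 15.23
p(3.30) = 180.27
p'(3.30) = -17.32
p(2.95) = 168.40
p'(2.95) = 71.15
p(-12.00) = -2304.00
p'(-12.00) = 528.00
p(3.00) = 171.77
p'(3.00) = 63.26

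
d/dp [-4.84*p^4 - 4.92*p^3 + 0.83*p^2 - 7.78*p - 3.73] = -19.36*p^3 - 14.76*p^2 + 1.66*p - 7.78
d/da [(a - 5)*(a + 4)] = 2*a - 1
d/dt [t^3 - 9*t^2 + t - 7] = 3*t^2 - 18*t + 1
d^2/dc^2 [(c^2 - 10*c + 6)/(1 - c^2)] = 2*(10*c^3 - 21*c^2 + 30*c - 7)/(c^6 - 3*c^4 + 3*c^2 - 1)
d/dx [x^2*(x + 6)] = 3*x*(x + 4)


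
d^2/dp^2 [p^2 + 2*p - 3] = 2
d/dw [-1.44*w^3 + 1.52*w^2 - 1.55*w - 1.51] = -4.32*w^2 + 3.04*w - 1.55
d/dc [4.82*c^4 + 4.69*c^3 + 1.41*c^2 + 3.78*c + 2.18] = 19.28*c^3 + 14.07*c^2 + 2.82*c + 3.78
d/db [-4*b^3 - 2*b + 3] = -12*b^2 - 2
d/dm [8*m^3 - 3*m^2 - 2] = 6*m*(4*m - 1)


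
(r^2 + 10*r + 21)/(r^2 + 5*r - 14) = (r + 3)/(r - 2)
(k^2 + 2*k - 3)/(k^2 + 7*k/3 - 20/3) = 3*(k^2 + 2*k - 3)/(3*k^2 + 7*k - 20)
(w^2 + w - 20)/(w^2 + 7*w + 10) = (w - 4)/(w + 2)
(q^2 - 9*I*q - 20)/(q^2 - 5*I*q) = (q - 4*I)/q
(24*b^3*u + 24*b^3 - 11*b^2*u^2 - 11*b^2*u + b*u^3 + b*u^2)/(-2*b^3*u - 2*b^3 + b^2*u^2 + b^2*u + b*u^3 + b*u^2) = (24*b^2 - 11*b*u + u^2)/(-2*b^2 + b*u + u^2)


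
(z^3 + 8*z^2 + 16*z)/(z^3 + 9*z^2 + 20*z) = (z + 4)/(z + 5)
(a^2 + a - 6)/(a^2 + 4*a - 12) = (a + 3)/(a + 6)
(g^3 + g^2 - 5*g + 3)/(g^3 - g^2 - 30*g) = (-g^3 - g^2 + 5*g - 3)/(g*(-g^2 + g + 30))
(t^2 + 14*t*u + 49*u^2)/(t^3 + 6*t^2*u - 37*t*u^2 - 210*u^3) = (t + 7*u)/(t^2 - t*u - 30*u^2)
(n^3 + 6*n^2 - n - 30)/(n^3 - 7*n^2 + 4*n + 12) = (n^2 + 8*n + 15)/(n^2 - 5*n - 6)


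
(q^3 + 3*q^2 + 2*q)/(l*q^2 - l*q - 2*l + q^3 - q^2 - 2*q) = q*(q + 2)/(l*q - 2*l + q^2 - 2*q)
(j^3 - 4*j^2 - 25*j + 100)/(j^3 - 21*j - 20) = (j^2 + j - 20)/(j^2 + 5*j + 4)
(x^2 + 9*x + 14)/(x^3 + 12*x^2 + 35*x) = (x + 2)/(x*(x + 5))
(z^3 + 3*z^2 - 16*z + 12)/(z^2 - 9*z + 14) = (z^2 + 5*z - 6)/(z - 7)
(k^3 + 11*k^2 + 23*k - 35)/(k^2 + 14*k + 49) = (k^2 + 4*k - 5)/(k + 7)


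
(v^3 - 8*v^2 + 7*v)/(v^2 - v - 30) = v*(-v^2 + 8*v - 7)/(-v^2 + v + 30)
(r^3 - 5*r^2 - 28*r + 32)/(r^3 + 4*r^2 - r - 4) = (r - 8)/(r + 1)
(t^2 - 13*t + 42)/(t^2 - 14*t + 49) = (t - 6)/(t - 7)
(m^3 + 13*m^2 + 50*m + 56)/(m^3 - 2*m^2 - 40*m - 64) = (m + 7)/(m - 8)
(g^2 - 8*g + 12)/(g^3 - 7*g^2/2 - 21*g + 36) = 2*(g - 2)/(2*g^2 + 5*g - 12)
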